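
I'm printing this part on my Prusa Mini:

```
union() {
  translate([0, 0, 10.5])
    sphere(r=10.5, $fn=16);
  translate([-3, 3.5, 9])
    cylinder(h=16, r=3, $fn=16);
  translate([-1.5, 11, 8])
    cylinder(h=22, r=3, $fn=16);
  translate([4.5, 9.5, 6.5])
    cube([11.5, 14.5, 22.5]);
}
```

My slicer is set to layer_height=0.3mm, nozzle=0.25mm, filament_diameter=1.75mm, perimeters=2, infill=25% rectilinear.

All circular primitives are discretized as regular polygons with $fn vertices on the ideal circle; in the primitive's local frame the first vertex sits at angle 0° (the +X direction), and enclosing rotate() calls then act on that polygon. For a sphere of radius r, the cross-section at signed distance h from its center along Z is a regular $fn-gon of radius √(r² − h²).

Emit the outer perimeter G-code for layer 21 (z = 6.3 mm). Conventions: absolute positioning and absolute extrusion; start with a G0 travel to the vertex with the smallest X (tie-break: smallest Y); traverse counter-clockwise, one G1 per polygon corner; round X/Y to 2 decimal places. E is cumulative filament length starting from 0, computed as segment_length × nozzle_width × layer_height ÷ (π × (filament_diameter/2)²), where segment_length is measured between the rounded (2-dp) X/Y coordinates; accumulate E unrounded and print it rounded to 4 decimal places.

At z = 6.3 mm: the r=10.5 sphere contributes a regular 16-gon of circumradius √(10.5²−4.2²) = 9.623; the cylinder at (-3, 3.5) does not reach this height (z outside [9, 25]); the cylinder at (-1.5, 11) is not intersected at this z (z outside [8, 30]); the cube at (4.5, 9.5) does not reach this height (z outside [6.5, 29]); Merging all regions: only the r=10.5 sphere is present, so the union is just that shape — 1 connected region. The outline is a single polygon with 16 vertices. Extrusion per mm of travel: 0.25 × 0.3 / (π × 0.875²) = 0.031181. Accumulating E over each segment gives final E = 1.8726.

G0 X-9.62 Y0.00 Z6.30
G1 X-8.89 Y-3.68 E0.1170
G1 X-6.80 Y-6.80 E0.2341
G1 X-3.68 Y-8.89 E0.3512
G1 X0.00 Y-9.62 E0.4682
G1 X3.68 Y-8.89 E0.5851
G1 X6.80 Y-6.80 E0.7022
G1 X8.89 Y-3.68 E0.8193
G1 X9.62 Y0.00 E0.9363
G1 X8.89 Y3.68 E1.0533
G1 X6.80 Y6.80 E1.1704
G1 X3.68 Y8.89 E1.2875
G1 X0.00 Y9.62 E1.4045
G1 X-3.68 Y8.89 E1.5215
G1 X-6.80 Y6.80 E1.6386
G1 X-8.89 Y3.68 E1.7557
G1 X-9.62 Y0.00 E1.8726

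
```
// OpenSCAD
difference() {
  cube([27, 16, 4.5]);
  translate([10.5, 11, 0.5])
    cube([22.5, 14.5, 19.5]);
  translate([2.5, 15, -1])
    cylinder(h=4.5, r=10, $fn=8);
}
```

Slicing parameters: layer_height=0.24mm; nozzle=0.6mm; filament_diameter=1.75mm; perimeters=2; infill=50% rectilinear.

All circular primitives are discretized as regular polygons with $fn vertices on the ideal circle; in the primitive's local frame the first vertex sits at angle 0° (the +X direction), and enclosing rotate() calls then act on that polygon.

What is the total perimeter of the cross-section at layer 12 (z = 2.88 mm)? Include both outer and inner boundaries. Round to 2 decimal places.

73.88 mm

At z = 2.88 mm: the cube is present — its section is the full 27×16 rectangle (perimeter 86.00 mm); the 22.5×14.5 cube at (10.5, 11) contributes its full rectangle (perimeter 74.00 mm); the r=10 cylinder at (2.5, 15) gives a regular 8-gon of circumradius 10 (constant along its height) (perimeter = 2·8·10.000·sin(180°/8) = 61.23 mm); Taking the first minus the rest: starting from the 27×16 cube, the 22.5×14.5 cube at (10.5, 11) partially overlaps it — only the 82.50 mm² overlap (of its 326.25 mm²) is removed, clipping the outline; the r=10 cylinder at (2.5, 15) partially overlaps it — only the 100.23 mm² overlap (of its 282.84 mm²) is removed, clipping the outline — boundary = 73.88 mm. Overall, the cross-section is a single solid region. Total boundary length (outer) = 73.88 mm.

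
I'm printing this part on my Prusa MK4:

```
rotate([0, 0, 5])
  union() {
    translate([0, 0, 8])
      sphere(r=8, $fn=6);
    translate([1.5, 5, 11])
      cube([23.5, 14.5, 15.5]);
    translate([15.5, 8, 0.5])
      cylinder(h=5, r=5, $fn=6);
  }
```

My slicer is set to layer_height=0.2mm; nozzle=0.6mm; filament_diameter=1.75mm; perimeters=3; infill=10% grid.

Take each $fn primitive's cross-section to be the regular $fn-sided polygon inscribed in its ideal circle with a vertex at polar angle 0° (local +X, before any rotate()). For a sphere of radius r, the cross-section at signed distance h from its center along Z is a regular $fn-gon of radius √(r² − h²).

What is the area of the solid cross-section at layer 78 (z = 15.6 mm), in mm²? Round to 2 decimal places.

356.96 mm²

At z = 15.6 mm: the r=8 sphere contributes a regular 6-gon of circumradius √(8²−7.6²) = 2.498 (area = (6/2)·2.498²·sin(360°/6) = 16.21 mm²); the cube at (1.5, 5) (footprint 23.5×14.5) is included at this height (area 340.75 mm²); the cylinder at (15.5, 8) does not reach this height (z outside [0.5, 5.5]); Combining (union): the 2 present regions are separate (no shared area or edge), so areas and boundary lengths simply add and each stays a separate island — area = 356.96 mm²; (whole slice rotated 5° about Z — lengths, areas and connectivity unchanged). Overall, the cross-section has 2 separate islands. Net area = 356.96 mm².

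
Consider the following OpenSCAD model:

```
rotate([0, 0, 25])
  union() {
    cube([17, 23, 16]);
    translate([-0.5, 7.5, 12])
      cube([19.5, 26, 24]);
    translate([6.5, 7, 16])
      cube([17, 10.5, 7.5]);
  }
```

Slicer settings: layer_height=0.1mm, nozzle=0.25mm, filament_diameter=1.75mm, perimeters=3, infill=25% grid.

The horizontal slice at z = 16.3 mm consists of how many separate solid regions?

At z = 16.3 mm: the cube does not reach this height (z outside [0, 16]); the cube at (-0.5, 7.5) is present — its section is the full 19.5×26 rectangle; the cube at (6.5, 7) (footprint 17×10.5) is included at this height; Combining (union): the regions partially overlap (shared area 125.00 mm²), so overlapping operands fuse into one piece — 1 connected region; (whole slice rotated 25° about Z — lengths, areas and connectivity unchanged). The result has 1 disconnected region.

1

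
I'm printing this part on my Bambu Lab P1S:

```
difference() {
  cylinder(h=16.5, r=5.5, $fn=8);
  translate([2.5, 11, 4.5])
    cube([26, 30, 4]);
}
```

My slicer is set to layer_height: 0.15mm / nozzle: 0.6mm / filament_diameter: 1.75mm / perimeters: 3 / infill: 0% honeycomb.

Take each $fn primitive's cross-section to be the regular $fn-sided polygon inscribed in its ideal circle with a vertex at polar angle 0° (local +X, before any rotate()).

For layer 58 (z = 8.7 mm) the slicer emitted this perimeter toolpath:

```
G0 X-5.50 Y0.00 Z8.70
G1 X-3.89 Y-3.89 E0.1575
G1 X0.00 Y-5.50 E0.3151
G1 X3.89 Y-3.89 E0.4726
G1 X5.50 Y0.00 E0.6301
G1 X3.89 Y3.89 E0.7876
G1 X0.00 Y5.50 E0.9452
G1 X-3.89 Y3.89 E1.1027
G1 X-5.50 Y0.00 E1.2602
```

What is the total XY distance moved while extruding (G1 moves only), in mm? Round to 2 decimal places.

Sum the Euclidean lengths of each G1 segment: total = 33.68 mm.

33.68 mm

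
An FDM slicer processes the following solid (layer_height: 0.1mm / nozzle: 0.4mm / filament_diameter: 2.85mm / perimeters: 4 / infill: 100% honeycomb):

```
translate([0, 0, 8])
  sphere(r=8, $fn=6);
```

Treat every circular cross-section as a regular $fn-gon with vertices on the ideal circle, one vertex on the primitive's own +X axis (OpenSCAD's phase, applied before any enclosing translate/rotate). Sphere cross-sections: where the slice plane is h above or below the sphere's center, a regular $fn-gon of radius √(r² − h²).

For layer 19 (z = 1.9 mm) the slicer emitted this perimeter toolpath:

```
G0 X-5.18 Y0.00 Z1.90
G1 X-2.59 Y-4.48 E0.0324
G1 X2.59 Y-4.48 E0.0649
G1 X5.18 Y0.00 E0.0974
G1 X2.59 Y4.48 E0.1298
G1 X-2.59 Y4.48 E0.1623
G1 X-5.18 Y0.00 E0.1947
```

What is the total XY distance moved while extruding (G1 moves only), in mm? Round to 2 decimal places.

Sum the Euclidean lengths of each G1 segment: total = 31.06 mm.

31.06 mm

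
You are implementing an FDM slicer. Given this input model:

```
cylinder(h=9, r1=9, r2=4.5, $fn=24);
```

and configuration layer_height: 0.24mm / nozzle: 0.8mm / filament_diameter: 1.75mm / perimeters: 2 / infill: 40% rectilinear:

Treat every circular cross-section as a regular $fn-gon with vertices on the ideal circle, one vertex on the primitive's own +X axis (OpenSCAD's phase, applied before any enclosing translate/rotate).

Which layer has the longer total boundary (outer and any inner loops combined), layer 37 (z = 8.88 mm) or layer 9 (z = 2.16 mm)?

layer 9 (z = 2.16 mm)

Layer 37 (z = 8.88): the cone (r1=9→r2=4.5) has section circumradius 4.560 here — a regular 24-gon (perimeter = 2·24·4.560·sin(180°/24) = 28.57 mm). So its perimeter = 28.57 mm. Layer 9 (z = 2.16): the cone (r1=9→r2=4.5) has section circumradius 7.920 here — a regular 24-gon (perimeter = 2·24·7.920·sin(180°/24) = 49.62 mm). So its perimeter = 49.62 mm. Layer 9 is larger (49.62 vs 28.57 mm).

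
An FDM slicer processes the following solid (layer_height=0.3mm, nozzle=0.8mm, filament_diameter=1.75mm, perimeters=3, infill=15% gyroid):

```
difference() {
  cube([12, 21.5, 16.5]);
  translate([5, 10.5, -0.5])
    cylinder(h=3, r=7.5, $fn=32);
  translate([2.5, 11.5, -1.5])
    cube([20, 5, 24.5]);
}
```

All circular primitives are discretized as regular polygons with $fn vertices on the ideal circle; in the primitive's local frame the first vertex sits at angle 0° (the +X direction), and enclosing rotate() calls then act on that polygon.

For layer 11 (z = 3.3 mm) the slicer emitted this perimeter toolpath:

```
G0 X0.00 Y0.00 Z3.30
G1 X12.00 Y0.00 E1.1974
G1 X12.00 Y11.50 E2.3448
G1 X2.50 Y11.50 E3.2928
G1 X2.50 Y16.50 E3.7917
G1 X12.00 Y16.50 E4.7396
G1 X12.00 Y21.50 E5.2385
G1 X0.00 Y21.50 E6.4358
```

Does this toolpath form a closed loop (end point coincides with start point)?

Start point (G0): (0.00, 0.00). End point (last G1): the path does not return to the start — open.

no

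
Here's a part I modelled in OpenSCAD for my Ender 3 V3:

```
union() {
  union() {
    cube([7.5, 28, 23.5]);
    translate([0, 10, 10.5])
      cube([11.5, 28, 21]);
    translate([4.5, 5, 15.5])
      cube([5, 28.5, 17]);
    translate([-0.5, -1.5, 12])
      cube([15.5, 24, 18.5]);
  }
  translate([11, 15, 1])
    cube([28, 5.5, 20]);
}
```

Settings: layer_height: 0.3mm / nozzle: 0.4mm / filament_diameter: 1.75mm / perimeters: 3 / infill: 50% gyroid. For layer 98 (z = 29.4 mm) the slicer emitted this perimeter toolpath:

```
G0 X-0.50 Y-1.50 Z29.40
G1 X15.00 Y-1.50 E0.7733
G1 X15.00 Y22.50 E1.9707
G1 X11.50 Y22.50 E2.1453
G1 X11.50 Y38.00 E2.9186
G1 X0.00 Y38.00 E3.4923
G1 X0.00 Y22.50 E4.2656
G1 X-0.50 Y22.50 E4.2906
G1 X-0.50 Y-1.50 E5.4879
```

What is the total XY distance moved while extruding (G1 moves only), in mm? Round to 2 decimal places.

Sum the Euclidean lengths of each G1 segment: total = 110.00 mm.

110.00 mm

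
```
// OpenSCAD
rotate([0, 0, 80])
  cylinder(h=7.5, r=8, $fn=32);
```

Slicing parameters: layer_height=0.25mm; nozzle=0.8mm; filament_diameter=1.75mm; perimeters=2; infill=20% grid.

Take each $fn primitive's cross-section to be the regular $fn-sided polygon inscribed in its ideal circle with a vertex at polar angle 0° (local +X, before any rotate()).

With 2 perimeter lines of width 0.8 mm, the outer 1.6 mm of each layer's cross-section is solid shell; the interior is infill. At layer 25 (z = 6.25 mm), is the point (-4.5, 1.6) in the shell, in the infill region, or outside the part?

infill

At z = 6.25 mm: the cylinder: section is a regular 32-gon, circumradius r=8; (whole slice rotated 80° about Z — lengths, areas and connectivity unchanged). Overall, the cross-section is a single solid region. Undo the 80° rotation: the query point maps to (0.794, 4.709) in the un-rotated model frame. The nearest boundary edge runs (1.56, 7.85)→(0.00, 8.00); distance from the point to it = 3.20 mm. The point is inside the cross-section and 3.20 mm from the nearest boundary — more than the 1.6 mm shell width (2 × 0.8), so it's in the infill interior.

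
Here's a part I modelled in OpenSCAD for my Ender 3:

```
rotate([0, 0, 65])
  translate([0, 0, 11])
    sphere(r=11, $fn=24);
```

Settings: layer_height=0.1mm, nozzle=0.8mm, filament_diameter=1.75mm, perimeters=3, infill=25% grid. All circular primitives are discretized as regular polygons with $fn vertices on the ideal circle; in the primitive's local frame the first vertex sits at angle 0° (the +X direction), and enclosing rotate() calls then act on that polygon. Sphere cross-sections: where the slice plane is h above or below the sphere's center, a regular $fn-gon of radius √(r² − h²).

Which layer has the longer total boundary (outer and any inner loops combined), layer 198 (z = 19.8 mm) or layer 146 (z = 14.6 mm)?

layer 146 (z = 14.6 mm)

Layer 198 (z = 19.8): the r=11 sphere contributes a regular 24-gon of circumradius √(11²−8.8²) = 6.600 (perimeter = 2·24·6.600·sin(180°/24) = 41.35 mm); (whole slice rotated 65° about Z — lengths, areas and connectivity unchanged). So its perimeter = 41.35 mm. Layer 146 (z = 14.6): the r=11 sphere contributes a regular 24-gon of circumradius √(11²−3.6²) = 10.394 (perimeter = 2·24·10.394·sin(180°/24) = 65.12 mm); (rotated 65° about Z; rotation is an isometry so areas/perimeters/island counts are preserved). So its perimeter = 65.12 mm. Layer 146 is larger (65.12 vs 41.35 mm).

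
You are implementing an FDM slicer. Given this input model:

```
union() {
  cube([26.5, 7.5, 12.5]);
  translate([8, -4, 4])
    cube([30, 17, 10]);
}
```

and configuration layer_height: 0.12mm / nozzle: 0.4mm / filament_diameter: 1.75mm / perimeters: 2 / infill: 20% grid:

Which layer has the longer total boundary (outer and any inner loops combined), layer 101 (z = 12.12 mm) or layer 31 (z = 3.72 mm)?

layer 101 (z = 12.12 mm)

Layer 101 (z = 12.12): the cube is present — its section is the full 26.5×7.5 rectangle (perimeter 68.00 mm); the cube at (8, -4) (footprint 30×17) is included at this height (perimeter 94.00 mm); Combining (union): the regions partially overlap (shared area 138.75 mm²), so the edge portions inside another operand are dropped and the merged outline is re-measured after clipping — boundary = 110.00 mm. So its perimeter = 110.00 mm. Layer 31 (z = 3.72): the cube (footprint 26.5×7.5) is included at this height (perimeter 68.00 mm); the cube at (8, -4) does not reach this height (z outside [4, 14]); Combining (union): only the 26.5×7.5 cube is present, so the union is just that shape — boundary = 68.00 mm. So its perimeter = 68.00 mm. Layer 101 is larger (110.00 vs 68.00 mm).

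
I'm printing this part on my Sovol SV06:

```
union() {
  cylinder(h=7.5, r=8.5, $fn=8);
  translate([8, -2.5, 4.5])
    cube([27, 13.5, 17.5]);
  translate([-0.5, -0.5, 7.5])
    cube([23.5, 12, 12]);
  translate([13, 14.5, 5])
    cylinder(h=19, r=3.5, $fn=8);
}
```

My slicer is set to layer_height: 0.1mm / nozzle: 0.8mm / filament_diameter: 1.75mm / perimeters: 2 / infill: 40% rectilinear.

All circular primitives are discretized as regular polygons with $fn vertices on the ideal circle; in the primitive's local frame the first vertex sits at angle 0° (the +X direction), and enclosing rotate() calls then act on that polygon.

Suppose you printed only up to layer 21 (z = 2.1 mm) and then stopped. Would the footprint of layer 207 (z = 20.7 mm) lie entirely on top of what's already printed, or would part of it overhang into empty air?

Compare the two slices. At z = 2.1: the r=8.5 cylinder gives a regular 8-gon of circumradius 8.5 (constant along its height) (area = (8/2)·8.500²·sin(360°/8) = 204.35 mm²); the cube at (8, -2.5) is not intersected at this z (z outside [4.5, 22]); the cube at (-0.5, -0.5) is not intersected at this z (z outside [7.5, 19.5]); the cylinder at (13, 14.5) is not intersected at this z (z outside [5, 24]); Merging all regions: only the r=8.5 cylinder is present, so the union is just that shape — area = 204.35 mm². At z = 20.7: the cylinder is absent (z outside [0, 7.5]); the 27×13.5 cube at (8, -2.5) contributes its full rectangle (area 364.50 mm²); the cube at (-0.5, -0.5) does not reach this height (z outside [7.5, 19.5]); the cylinder at (13, 14.5): section is a regular 8-gon, circumradius r=3.5 (area = (8/2)·3.500²·sin(360°/8) = 34.65 mm²); Merging all regions: the 2 present regions are separate (no shared area or edge), so areas and boundary lengths simply add and each stays a separate island — area = 399.15 mm². Checking containment: at z = 20.7 the cross-section extends beyond the z = 2.1 cross-section by about 398.54 mm².

part overhangs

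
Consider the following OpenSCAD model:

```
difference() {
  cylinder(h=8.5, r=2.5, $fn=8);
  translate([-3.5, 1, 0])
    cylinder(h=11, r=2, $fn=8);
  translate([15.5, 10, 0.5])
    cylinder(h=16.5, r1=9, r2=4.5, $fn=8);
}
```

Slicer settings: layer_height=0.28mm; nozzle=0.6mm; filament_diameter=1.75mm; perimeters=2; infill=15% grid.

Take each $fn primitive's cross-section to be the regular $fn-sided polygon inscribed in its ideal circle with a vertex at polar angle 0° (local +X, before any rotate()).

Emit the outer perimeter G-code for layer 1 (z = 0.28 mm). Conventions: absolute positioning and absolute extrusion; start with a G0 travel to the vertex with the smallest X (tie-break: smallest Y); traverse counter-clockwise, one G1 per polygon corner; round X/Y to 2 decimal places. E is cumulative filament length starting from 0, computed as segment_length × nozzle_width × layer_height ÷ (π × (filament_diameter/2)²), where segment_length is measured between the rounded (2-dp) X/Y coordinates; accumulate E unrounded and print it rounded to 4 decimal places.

G0 X-2.29 Y-0.50 Z0.28
G1 X-1.77 Y-1.77 E0.0959
G1 X0.00 Y-2.50 E0.2296
G1 X1.77 Y-1.77 E0.3633
G1 X2.50 Y0.00 E0.4970
G1 X1.77 Y1.77 E0.6308
G1 X0.00 Y2.50 E0.7645
G1 X-1.77 Y1.77 E0.8982
G1 X-1.79 Y1.71 E0.9026
G1 X-1.50 Y1.00 E0.9562
G1 X-2.09 Y-0.41 E1.0630
G1 X-2.29 Y-0.50 E1.0783

At z = 0.28 mm: the cylinder: section is a regular 8-gon, circumradius r=2.5; the cylinder at (-3.5, 1): section is a regular 8-gon, circumradius r=2; the cone at (15.5, 10) does not reach this height (z outside [0.5, 17]); Subtracting the remaining from the first: starting from the r=2.5 cylinder, the r=2 cylinder at (-3.5, 1) partially overlaps it — only the 0.97 mm² overlap (of its 11.31 mm²) is removed, clipping the outline — 1 connected region. The outline is a single polygon with 11 vertices. Extrusion per mm of travel: 0.6 × 0.28 / (π × 0.875²) = 0.069846. Accumulating E over each segment gives final E = 1.0783.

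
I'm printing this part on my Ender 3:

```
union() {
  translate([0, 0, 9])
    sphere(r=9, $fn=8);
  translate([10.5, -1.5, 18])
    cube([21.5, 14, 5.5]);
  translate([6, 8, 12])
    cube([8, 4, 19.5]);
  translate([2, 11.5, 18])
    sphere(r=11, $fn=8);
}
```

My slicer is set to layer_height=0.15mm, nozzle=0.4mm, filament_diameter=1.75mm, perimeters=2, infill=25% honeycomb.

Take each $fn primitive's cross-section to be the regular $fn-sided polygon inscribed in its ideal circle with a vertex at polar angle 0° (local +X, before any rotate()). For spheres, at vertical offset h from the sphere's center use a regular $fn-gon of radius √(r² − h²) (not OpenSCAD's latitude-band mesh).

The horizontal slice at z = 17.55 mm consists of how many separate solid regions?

At z = 17.55 mm: the r=9 sphere contributes a regular 8-gon of circumradius √(9²−8.55²) = 2.810; the cube at (10.5, -1.5) is not intersected at this z (z outside [18, 23.5]); the cube at (6, 8) (footprint 8×4) is included at this height; the r=11 sphere at (2, 11.5) contributes a regular 8-gon of circumradius √(11²−0.45²) = 10.991; Merging all regions: the regions partially overlap (shared area 30.00 mm²), so overlapping operands fuse into one piece — 1 connected region. The result has 1 disconnected region.

1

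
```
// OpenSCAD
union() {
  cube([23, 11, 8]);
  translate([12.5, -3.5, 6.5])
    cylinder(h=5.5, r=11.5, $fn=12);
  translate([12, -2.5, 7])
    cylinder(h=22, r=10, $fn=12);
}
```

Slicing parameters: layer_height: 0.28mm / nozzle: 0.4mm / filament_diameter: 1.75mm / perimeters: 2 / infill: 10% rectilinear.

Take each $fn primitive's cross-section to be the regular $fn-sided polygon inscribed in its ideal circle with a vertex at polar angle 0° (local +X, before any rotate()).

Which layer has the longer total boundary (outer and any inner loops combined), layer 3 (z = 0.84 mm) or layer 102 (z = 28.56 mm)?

layer 3 (z = 0.84 mm)

Layer 3 (z = 0.84): the 23×11 cube contributes its full rectangle (perimeter 68.00 mm); the cylinder at (12.5, -3.5) does not reach this height (z outside [6.5, 12]); the cylinder at (12, -2.5) is absent (z outside [7, 29]); Taking the union: only the 23×11 cube is present, so the union is just that shape — boundary = 68.00 mm. So its perimeter = 68.00 mm. Layer 102 (z = 28.56): the cube is not intersected at this z (z outside [0, 8]); the cylinder at (12.5, -3.5) is not intersected at this z (z outside [6.5, 12]); the r=10 cylinder at (12, -2.5) contributes a regular 12-gon of circumradius 10 (perimeter = 2·12·10.000·sin(180°/12) = 62.12 mm); Taking the union: only the r=10 cylinder at (12, -2.5) is present, so the union is just that shape — boundary = 62.12 mm. So its perimeter = 62.12 mm. Layer 3 is larger (68.00 vs 62.12 mm).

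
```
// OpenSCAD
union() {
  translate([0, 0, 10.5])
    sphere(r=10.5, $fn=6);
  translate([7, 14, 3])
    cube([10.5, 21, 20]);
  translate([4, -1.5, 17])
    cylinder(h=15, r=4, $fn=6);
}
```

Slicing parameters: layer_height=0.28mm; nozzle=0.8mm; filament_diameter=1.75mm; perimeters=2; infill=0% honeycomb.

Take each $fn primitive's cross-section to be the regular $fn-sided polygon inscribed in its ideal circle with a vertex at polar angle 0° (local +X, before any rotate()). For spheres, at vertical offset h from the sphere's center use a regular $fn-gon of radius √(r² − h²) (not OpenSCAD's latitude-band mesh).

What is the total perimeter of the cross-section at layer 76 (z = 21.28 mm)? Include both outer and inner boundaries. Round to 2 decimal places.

At z = 21.28 mm: the sphere does not reach this height (|z−center|=10.780 > r=10.5); the 10.5×21 cube at (7, 14) contributes its full rectangle (perimeter 63.00 mm); the r=4 cylinder at (4, -1.5) gives a regular 6-gon of circumradius 4 (constant along its height) (perimeter = 2·6·4.000·sin(180°/6) = 24.00 mm); Taking the union: the 2 present regions are separate (no shared area or edge), so areas and boundary lengths simply add and each stays a separate island — boundary = 87.00 mm. Overall, the cross-section has 2 separate islands. Total boundary length (outer) = 87.00 mm.

87.00 mm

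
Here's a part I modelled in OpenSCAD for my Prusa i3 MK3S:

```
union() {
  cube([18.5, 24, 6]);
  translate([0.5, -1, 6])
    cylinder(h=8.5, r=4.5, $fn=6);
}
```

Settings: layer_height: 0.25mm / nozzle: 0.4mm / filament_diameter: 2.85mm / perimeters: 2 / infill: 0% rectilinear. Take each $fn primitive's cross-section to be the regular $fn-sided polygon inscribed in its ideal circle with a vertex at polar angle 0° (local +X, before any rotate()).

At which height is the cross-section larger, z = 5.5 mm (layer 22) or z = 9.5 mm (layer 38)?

Layer 22 (z = 5.5): the cube (footprint 18.5×24) is included at this height (area 444.00 mm²); the cylinder at (0.5, -1) is absent (z outside [6, 14.5]); Taking the union: only the 18.5×24 cube is present, so the union is just that shape — area = 444.00 mm². So its area = 444.00 mm². Layer 38 (z = 9.5): the cube is absent (z outside [0, 6]); the r=4.5 cylinder at (0.5, -1) gives a regular 6-gon of circumradius 4.5 (constant along its height) (area = (6/2)·4.500²·sin(360°/6) = 52.61 mm²); Combining (union): only the r=4.5 cylinder at (0.5, -1) is present, so the union is just that shape — area = 52.61 mm². So its area = 52.61 mm². Layer 22 is larger (444.00 vs 52.61 mm²).

layer 22 (z = 5.5 mm)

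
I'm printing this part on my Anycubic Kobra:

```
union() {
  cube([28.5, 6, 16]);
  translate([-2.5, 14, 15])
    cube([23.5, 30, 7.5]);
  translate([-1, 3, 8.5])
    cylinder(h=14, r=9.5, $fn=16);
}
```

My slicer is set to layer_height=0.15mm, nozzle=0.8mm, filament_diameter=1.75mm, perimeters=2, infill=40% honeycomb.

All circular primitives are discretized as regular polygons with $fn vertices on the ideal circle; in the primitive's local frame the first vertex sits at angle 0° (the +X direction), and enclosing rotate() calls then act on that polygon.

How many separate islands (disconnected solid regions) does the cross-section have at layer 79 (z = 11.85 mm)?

At z = 11.85 mm: the cube (footprint 28.5×6) is included at this height; the cube at (-2.5, 14) does not reach this height (z outside [15, 22.5]); the cylinder at (-1, 3): section is a regular 16-gon, circumradius r=9.5; Combining (union): the regions partially overlap (shared area 49.21 mm²), so overlapping operands fuse into one piece — 1 connected region. Overall, the cross-section is a single solid region. Island count = 1.

1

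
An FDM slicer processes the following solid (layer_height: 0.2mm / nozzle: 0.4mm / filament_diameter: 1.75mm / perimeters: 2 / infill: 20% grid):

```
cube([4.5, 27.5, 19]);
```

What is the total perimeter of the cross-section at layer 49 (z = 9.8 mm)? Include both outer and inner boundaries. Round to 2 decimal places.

64.00 mm

At z = 9.8 mm: the 4.5×27.5 cube contributes its full rectangle (perimeter 64.00 mm). Overall, the cross-section is a single solid region. Total boundary length (outer) = 64.00 mm.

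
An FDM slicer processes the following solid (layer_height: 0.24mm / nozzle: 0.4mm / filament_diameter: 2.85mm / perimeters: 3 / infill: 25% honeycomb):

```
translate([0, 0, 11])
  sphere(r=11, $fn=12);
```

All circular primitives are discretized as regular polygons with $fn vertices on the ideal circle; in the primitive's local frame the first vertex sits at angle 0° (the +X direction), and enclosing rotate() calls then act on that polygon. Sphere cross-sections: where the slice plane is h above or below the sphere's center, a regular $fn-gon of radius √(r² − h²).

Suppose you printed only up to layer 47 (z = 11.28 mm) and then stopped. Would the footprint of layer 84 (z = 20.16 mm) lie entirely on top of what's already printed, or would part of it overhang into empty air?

entirely on top

Compare the two slices. At z = 11.28: the r=11 sphere contributes a regular 12-gon of circumradius √(11²−0.28²) = 10.996 (area = (12/2)·10.996²·sin(360°/12) = 362.76 mm²). At z = 20.16: the sphere: section is a regular 12-gon, circumradius = √(r²−h²) = √(11²−9.16²) = 6.091 (area = (12/2)·6.091²·sin(360°/12) = 111.28 mm²). Checking containment: the cross-section at z = 20.16 is a subset of the cross-section at z = 11.28.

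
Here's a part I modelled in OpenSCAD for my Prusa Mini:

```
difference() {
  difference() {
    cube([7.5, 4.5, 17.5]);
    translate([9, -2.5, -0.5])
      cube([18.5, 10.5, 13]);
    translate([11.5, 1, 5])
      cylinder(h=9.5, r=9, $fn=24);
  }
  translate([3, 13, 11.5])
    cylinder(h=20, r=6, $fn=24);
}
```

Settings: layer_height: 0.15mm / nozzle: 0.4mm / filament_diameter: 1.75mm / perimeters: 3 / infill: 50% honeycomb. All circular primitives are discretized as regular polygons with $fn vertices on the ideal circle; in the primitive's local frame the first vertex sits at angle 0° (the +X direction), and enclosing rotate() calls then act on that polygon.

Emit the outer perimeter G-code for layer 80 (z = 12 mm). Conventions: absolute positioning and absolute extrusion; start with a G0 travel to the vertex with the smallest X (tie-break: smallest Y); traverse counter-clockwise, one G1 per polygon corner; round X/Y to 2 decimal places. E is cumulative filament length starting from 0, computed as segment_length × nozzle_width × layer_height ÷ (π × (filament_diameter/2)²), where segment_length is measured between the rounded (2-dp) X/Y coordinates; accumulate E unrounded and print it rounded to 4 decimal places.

G0 X0.00 Y0.00 Z12.00
G1 X2.63 Y0.00 E0.0656
G1 X2.50 Y1.00 E0.0908
G1 X2.81 Y3.33 E0.1494
G1 X3.29 Y4.50 E0.1809
G1 X0.00 Y4.50 E0.2630
G1 X0.00 Y0.00 E0.3753

At z = 12 mm: the cube (footprint 7.5×4.5) is included at this height; the 18.5×10.5 cube at (9, -2.5) contributes its full rectangle; the r=9 cylinder at (11.5, 1) gives a regular 24-gon of circumradius 9 (constant along its height); Taking the first minus the rest: starting from the 7.5×4.5 cube, the 18.5×10.5 cube at (9, -2.5) misses the remaining region (no effect); the r=9 cylinder at (11.5, 1) partially overlaps it — only the 21.43 mm² overlap (of its 251.57 mm²) is removed, clipping the outline — 1 connected region; the r=6 cylinder at (3, 13) contributes a regular 24-gon of circumradius 6; Subtracting the remaining from the first: starting from the result so far, the r=6 cylinder at (3, 13) misses the remaining region (no effect) — 1 connected region. The outline is a single polygon with 6 vertices. Extrusion per mm of travel: 0.4 × 0.15 / (π × 0.875²) = 0.024945. Accumulating E over each segment gives final E = 0.3753.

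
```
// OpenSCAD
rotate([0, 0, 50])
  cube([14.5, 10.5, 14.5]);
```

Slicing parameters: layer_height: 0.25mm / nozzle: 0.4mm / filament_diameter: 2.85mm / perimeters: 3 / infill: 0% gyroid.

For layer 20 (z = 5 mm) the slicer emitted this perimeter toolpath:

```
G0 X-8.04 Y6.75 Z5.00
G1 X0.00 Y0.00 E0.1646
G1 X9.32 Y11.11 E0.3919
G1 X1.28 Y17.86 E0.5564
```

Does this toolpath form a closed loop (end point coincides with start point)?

Start point (G0): (-8.04, 6.75). End point (last G1): the path does not return to the start — open.

no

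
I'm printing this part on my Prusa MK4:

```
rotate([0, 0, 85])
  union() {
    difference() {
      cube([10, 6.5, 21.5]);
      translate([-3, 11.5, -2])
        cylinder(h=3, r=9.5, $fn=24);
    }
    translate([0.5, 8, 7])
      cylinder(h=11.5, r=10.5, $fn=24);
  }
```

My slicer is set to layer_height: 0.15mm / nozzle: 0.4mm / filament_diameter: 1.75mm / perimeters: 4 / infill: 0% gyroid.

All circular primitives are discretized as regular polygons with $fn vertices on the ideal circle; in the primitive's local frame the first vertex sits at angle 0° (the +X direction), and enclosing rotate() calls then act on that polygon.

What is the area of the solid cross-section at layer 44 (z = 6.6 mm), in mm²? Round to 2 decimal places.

65.00 mm²

At z = 6.6 mm: the cube (footprint 10×6.5) is included at this height (area 65.00 mm²); the cylinder at (-3, 11.5) does not reach this height (z outside [-2, 1]); After the difference (first − rest): none of the subtracted shapes is present at this height, so the 10×6.5 cube is unchanged — area = 65.00 mm²; the cylinder at (0.5, 8) does not reach this height (z outside [7, 18.5]); Merging all regions: only the result so far is present, so the union is just that shape — area = 65.00 mm²; (rotated 85° about Z; rotation is an isometry so areas/perimeters/island counts are preserved). Overall, the cross-section is a single solid region. Net area = 65.00 mm².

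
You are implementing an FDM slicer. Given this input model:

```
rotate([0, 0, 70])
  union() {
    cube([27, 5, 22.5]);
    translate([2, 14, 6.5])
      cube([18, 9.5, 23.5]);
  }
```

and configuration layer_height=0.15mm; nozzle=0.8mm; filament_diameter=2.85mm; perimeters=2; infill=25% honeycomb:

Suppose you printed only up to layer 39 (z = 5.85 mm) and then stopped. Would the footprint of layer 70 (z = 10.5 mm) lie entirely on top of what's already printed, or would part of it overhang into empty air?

Compare the two slices. At z = 5.85: the cube (footprint 27×5) is included at this height (area 135.00 mm²); the cube at (2, 14) is absent (z outside [6.5, 30]); Combining (union): only the 27×5 cube is present, so the union is just that shape — area = 135.00 mm²; (whole slice rotated 70° about Z — lengths, areas and connectivity unchanged). At z = 10.5: the 27×5 cube contributes its full rectangle (area 135.00 mm²); the 18×9.5 cube at (2, 14) contributes its full rectangle (area 171.00 mm²); Combining (union): the 2 present regions are separate (no shared area or edge), so areas and boundary lengths simply add and each stays a separate island — area = 306.00 mm²; (whole slice rotated 70° about Z — lengths, areas and connectivity unchanged). Checking containment: at z = 10.5 the cross-section extends beyond the z = 5.85 cross-section by about 171.00 mm².

part overhangs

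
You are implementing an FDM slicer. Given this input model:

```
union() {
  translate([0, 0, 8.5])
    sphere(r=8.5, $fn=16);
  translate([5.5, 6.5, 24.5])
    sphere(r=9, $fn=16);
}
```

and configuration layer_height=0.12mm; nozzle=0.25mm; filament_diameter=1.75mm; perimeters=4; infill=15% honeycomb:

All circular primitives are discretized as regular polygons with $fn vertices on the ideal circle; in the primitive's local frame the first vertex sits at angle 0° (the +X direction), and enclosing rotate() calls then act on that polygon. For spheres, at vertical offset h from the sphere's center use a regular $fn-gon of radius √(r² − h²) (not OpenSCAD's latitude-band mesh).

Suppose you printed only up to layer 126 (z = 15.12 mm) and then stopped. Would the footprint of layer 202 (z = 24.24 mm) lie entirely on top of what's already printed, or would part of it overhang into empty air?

Compare the two slices. At z = 15.12: the sphere: section is a regular 16-gon, circumradius = √(r²−h²) = √(8.5²−6.62²) = 5.332 (area = (16/2)·5.332²·sin(360°/16) = 87.02 mm²); the sphere at (5.5, 6.5) is absent (|z−center|=9.380 > r=9); Combining (union): only the r=8.5 sphere is present, so the union is just that shape — area = 87.02 mm². At z = 24.24: the sphere does not reach this height (|z−center|=15.740 > r=8.5); the r=9 sphere at (5.5, 6.5) contributes a regular 16-gon of circumradius √(9²−0.26²) = 8.996 (area = (16/2)·8.996²·sin(360°/16) = 247.77 mm²); Merging all regions: only the r=9 sphere at (5.5, 6.5) is present, so the union is just that shape — area = 247.77 mm². Checking containment: at z = 24.24 the cross-section extends beyond the z = 15.12 cross-section by about 206.07 mm².

part overhangs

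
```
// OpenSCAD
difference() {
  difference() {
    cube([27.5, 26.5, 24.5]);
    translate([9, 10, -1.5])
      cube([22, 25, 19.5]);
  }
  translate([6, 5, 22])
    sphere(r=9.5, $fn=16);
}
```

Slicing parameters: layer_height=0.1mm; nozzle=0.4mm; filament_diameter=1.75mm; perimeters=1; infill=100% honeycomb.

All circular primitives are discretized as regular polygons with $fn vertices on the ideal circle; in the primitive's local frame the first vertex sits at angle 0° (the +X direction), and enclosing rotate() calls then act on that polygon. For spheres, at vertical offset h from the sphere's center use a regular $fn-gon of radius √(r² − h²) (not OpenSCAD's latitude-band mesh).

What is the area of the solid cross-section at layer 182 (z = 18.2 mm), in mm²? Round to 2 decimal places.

553.34 mm²

At z = 18.2 mm: the cube is present — its section is the full 27.5×26.5 rectangle (area 728.75 mm²); the cube at (9, 10) does not reach this height (z outside [-1.5, 18]); Subtracting the remaining from the first: none of the subtracted shapes is present at this height, so the 27.5×26.5 cube is unchanged — area = 728.75 mm²; the r=9.5 sphere at (6, 5) contributes a regular 16-gon of circumradius √(9.5²−3.8²) = 8.707 (area = (16/2)·8.707²·sin(360°/16) = 232.09 mm²); Taking the first minus the rest: starting from the result so far (728.75 mm²), the r=9.5 sphere at (6, 5) partially overlaps it — only the 175.41 mm² overlap (of its 232.09 mm²) is removed, clipping the outline — area = 553.34 mm². Overall, the cross-section is a single solid region. Net area = 553.34 mm².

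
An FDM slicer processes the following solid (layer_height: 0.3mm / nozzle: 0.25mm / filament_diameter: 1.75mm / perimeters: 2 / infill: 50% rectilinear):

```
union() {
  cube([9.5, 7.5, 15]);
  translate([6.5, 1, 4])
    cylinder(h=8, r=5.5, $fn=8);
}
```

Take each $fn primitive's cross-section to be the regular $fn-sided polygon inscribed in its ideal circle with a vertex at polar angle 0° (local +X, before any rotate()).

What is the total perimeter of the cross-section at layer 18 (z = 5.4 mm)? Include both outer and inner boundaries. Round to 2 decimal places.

41.58 mm

At z = 5.4 mm: the cube (footprint 9.5×7.5) is included at this height (perimeter 34.00 mm); the r=5.5 cylinder at (6.5, 1) gives a regular 8-gon of circumradius 5.5 (constant along its height) (perimeter = 2·8·5.500·sin(180°/8) = 33.68 mm); Merging all regions: the regions partially overlap (shared area 44.32 mm²), so the edge portions inside another operand are dropped and the merged outline is re-measured after clipping — boundary = 41.58 mm. Overall, the cross-section is a single solid region. Total boundary length (outer) = 41.58 mm.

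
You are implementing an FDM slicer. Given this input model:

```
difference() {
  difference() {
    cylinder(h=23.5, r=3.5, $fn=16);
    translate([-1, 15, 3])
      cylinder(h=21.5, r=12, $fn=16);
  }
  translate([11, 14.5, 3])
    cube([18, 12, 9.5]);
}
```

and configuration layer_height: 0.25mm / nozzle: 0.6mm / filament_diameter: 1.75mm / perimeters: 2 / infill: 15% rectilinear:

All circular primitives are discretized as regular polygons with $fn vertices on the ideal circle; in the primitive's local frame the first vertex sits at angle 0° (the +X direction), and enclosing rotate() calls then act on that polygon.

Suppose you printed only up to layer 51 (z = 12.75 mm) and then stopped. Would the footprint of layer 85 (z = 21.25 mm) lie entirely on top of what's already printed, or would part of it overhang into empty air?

Compare the two slices. At z = 12.75: the r=3.5 cylinder gives a regular 16-gon of circumradius 3.5 (constant along its height) (area = (16/2)·3.500²·sin(360°/16) = 37.50 mm²); the cylinder at (-1, 15): section is a regular 16-gon, circumradius r=12 (area = (16/2)·12.000²·sin(360°/16) = 440.85 mm²); Taking the first minus the rest: starting from the r=3.5 cylinder (37.50 mm²), the r=12 cylinder at (-1, 15) partially overlaps it — only the 0.51 mm² overlap (of its 440.85 mm²) is removed, clipping the outline — area = 36.99 mm²; the cube at (11, 14.5) does not reach this height (z outside [3, 12.5]); Taking the first minus the rest: none of the subtracted shapes is present at this height, so the result so far is unchanged — area = 36.99 mm². At z = 21.25: the cylinder: section is a regular 16-gon, circumradius r=3.5 (area = (16/2)·3.500²·sin(360°/16) = 37.50 mm²); the cylinder at (-1, 15): section is a regular 16-gon, circumradius r=12 (area = (16/2)·12.000²·sin(360°/16) = 440.85 mm²); Taking the first minus the rest: starting from the r=3.5 cylinder (37.50 mm²), the r=12 cylinder at (-1, 15) partially overlaps it — only the 0.51 mm² overlap (of its 440.85 mm²) is removed, clipping the outline — area = 36.99 mm²; the cube at (11, 14.5) does not reach this height (z outside [3, 12.5]); Subtracting the remaining from the first: none of the subtracted shapes is present at this height, so the result so far is unchanged — area = 36.99 mm². Checking containment: the cross-section at z = 21.25 is a subset of the cross-section at z = 12.75.

entirely on top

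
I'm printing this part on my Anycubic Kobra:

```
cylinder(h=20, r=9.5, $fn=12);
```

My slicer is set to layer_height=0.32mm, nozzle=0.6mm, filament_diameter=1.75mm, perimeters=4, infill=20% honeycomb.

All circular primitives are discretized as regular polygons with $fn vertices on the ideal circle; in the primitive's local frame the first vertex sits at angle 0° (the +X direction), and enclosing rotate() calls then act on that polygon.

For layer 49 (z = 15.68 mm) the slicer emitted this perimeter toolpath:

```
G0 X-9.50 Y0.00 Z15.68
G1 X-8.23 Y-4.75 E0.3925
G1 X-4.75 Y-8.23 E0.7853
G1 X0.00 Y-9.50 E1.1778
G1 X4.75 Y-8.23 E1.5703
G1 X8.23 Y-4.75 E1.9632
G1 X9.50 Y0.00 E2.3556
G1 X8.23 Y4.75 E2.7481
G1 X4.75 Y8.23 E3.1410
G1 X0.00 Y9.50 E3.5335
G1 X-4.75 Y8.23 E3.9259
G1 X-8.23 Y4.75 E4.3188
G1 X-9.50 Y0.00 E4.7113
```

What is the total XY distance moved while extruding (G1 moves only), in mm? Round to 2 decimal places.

Sum the Euclidean lengths of each G1 segment: total = 59.02 mm.

59.02 mm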